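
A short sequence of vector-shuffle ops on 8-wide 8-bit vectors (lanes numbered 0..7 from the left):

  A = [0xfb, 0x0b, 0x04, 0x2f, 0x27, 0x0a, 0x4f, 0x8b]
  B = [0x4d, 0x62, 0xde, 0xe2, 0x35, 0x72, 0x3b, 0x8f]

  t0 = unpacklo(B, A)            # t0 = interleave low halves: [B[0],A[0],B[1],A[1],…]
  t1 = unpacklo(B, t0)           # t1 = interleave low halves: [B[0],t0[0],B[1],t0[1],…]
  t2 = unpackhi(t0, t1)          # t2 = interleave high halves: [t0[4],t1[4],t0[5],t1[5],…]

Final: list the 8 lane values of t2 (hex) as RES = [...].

t0 = [0x4d, 0xfb, 0x62, 0x0b, 0xde, 0x04, 0xe2, 0x2f]
t1 = [0x4d, 0x4d, 0x62, 0xfb, 0xde, 0x62, 0xe2, 0x0b]
t2 = [0xde, 0xde, 0x04, 0x62, 0xe2, 0xe2, 0x2f, 0x0b]

RES = [0xde, 0xde, 0x04, 0x62, 0xe2, 0xe2, 0x2f, 0x0b]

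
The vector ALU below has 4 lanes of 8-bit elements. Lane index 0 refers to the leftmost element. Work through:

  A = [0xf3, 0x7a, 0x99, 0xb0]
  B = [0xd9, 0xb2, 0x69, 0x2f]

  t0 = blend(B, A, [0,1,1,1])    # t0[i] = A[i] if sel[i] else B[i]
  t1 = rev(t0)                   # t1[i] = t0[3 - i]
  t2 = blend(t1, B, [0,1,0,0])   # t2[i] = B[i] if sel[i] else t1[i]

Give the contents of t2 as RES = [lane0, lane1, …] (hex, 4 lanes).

  t0: d9 7a 99 b0
  t1: b0 99 7a d9
  t2: b0 b2 7a d9

RES = [ 0xb0  0xb2  0x7a  0xd9 ]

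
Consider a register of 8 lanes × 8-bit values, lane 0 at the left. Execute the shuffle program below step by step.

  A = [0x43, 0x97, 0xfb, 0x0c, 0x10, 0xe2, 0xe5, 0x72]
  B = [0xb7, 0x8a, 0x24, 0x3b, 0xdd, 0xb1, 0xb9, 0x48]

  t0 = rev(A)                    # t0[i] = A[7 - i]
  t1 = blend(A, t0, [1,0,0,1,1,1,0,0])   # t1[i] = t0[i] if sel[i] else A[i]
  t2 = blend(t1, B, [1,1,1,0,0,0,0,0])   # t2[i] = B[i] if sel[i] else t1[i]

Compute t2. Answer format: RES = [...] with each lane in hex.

→ t0 |72|e5|e2|10|0c|fb|97|43|
→ t1 |72|97|fb|10|0c|fb|e5|72|
→ t2 |b7|8a|24|10|0c|fb|e5|72|

RES = [0xb7, 0x8a, 0x24, 0x10, 0x0c, 0xfb, 0xe5, 0x72]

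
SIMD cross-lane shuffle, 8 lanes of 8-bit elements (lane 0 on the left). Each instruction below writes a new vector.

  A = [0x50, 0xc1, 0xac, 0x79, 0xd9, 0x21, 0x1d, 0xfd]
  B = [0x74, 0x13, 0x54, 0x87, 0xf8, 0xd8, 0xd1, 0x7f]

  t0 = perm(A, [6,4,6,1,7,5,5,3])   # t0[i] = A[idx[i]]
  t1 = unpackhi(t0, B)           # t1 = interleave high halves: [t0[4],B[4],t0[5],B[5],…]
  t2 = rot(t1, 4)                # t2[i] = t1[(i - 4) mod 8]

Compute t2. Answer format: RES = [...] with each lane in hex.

  t0: 1d d9 1d c1 fd 21 21 79
  t1: fd f8 21 d8 21 d1 79 7f
  t2: 21 d1 79 7f fd f8 21 d8

RES = [ 0x21  0xd1  0x79  0x7f  0xfd  0xf8  0x21  0xd8 ]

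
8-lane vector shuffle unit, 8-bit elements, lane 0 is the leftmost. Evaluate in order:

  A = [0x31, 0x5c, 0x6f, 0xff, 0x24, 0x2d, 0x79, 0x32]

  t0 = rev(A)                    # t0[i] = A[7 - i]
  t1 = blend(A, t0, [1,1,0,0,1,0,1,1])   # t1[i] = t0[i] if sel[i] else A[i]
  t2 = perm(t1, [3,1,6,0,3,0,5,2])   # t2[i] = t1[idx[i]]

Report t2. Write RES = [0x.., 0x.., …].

RES = [ 0xff  0x79  0x5c  0x32  0xff  0x32  0x2d  0x6f ]

→ t0 |32|79|2d|24|ff|6f|5c|31|
→ t1 |32|79|6f|ff|ff|2d|5c|31|
→ t2 |ff|79|5c|32|ff|32|2d|6f|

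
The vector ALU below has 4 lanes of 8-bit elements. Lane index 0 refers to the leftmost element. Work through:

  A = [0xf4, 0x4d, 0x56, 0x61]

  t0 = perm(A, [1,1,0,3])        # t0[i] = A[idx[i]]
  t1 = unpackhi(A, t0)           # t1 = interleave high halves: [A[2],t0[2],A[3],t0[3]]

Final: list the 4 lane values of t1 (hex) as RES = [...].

  t0: 4d 4d f4 61
  t1: 56 f4 61 61

RES = [0x56, 0xf4, 0x61, 0x61]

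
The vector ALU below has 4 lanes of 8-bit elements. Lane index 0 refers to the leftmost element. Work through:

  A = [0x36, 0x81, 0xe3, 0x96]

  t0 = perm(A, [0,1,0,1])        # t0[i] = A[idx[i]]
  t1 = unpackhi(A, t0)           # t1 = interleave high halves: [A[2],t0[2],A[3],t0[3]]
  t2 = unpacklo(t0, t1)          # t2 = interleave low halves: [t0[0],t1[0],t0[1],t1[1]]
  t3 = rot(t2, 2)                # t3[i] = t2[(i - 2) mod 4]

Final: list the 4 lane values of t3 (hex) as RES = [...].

RES = [0x81, 0x36, 0x36, 0xe3]

t0 = [0x36, 0x81, 0x36, 0x81]
t1 = [0xe3, 0x36, 0x96, 0x81]
t2 = [0x36, 0xe3, 0x81, 0x36]
t3 = [0x81, 0x36, 0x36, 0xe3]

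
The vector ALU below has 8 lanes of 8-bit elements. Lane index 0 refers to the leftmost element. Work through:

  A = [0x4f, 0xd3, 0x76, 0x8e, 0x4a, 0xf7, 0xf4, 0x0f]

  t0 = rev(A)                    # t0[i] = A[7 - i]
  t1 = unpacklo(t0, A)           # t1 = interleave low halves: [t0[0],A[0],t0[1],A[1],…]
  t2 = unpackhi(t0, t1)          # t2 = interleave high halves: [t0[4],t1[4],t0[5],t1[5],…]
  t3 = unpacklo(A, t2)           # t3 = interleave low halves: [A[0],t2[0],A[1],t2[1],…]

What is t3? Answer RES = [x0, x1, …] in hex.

→ t0 |0f|f4|f7|4a|8e|76|d3|4f|
→ t1 |0f|4f|f4|d3|f7|76|4a|8e|
→ t2 |8e|f7|76|76|d3|4a|4f|8e|
→ t3 |4f|8e|d3|f7|76|76|8e|76|

RES = [0x4f, 0x8e, 0xd3, 0xf7, 0x76, 0x76, 0x8e, 0x76]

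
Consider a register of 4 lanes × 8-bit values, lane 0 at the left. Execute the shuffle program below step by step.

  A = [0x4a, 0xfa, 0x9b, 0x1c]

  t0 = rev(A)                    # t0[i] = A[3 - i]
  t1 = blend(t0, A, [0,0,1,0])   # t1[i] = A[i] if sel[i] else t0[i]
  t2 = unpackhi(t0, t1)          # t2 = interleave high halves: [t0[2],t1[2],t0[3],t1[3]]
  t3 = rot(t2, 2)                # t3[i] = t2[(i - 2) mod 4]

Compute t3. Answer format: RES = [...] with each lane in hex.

RES = [ 0x4a  0x4a  0xfa  0x9b ]

t0 = [0x1c, 0x9b, 0xfa, 0x4a]
t1 = [0x1c, 0x9b, 0x9b, 0x4a]
t2 = [0xfa, 0x9b, 0x4a, 0x4a]
t3 = [0x4a, 0x4a, 0xfa, 0x9b]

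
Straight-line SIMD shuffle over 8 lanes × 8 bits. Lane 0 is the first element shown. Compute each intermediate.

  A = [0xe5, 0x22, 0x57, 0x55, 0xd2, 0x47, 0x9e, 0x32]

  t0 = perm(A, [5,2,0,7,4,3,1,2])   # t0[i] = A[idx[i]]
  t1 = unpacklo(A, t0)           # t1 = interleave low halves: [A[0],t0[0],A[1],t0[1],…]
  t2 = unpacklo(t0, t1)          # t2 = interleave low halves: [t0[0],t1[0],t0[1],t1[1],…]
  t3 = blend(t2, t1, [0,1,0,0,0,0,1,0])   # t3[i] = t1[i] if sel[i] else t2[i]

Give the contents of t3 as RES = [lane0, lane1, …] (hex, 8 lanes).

t0 = [0x47, 0x57, 0xe5, 0x32, 0xd2, 0x55, 0x22, 0x57]
t1 = [0xe5, 0x47, 0x22, 0x57, 0x57, 0xe5, 0x55, 0x32]
t2 = [0x47, 0xe5, 0x57, 0x47, 0xe5, 0x22, 0x32, 0x57]
t3 = [0x47, 0x47, 0x57, 0x47, 0xe5, 0x22, 0x55, 0x57]

RES = [0x47, 0x47, 0x57, 0x47, 0xe5, 0x22, 0x55, 0x57]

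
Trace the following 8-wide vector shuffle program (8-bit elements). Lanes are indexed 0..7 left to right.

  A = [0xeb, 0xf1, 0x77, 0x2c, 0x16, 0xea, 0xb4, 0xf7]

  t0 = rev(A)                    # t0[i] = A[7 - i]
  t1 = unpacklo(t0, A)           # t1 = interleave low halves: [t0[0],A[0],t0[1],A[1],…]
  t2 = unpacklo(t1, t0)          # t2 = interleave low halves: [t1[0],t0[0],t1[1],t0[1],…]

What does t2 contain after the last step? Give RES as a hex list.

RES = [ 0xf7  0xf7  0xeb  0xb4  0xb4  0xea  0xf1  0x16 ]

→ t0 |f7|b4|ea|16|2c|77|f1|eb|
→ t1 |f7|eb|b4|f1|ea|77|16|2c|
→ t2 |f7|f7|eb|b4|b4|ea|f1|16|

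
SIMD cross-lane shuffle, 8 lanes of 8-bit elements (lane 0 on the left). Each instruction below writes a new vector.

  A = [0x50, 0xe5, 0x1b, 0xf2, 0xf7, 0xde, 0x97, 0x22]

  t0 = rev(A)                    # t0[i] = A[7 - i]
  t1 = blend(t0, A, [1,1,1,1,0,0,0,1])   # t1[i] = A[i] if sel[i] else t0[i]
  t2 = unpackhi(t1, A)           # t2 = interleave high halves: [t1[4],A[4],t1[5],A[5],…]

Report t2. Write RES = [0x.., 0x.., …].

t0 = [0x22, 0x97, 0xde, 0xf7, 0xf2, 0x1b, 0xe5, 0x50]
t1 = [0x50, 0xe5, 0x1b, 0xf2, 0xf2, 0x1b, 0xe5, 0x22]
t2 = [0xf2, 0xf7, 0x1b, 0xde, 0xe5, 0x97, 0x22, 0x22]

RES = [ 0xf2  0xf7  0x1b  0xde  0xe5  0x97  0x22  0x22 ]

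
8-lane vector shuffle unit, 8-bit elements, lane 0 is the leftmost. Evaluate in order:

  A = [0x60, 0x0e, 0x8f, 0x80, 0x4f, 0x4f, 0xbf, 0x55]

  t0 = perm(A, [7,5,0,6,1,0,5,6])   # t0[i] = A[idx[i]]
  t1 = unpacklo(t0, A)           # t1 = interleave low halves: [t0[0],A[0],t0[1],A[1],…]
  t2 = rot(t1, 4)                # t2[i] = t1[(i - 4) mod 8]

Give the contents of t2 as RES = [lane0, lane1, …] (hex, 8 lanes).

→ t0 |55|4f|60|bf|0e|60|4f|bf|
→ t1 |55|60|4f|0e|60|8f|bf|80|
→ t2 |60|8f|bf|80|55|60|4f|0e|

RES = [ 0x60  0x8f  0xbf  0x80  0x55  0x60  0x4f  0x0e ]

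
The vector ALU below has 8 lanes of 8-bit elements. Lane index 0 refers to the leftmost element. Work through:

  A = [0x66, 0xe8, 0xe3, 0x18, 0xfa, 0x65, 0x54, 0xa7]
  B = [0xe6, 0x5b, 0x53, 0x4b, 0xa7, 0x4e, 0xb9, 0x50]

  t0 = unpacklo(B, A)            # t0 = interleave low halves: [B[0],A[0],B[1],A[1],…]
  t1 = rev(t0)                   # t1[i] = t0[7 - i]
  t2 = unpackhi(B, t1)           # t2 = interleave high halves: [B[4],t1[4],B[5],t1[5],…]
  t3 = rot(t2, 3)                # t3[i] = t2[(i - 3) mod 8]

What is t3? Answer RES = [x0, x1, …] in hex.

RES = [0x66, 0x50, 0xe6, 0xa7, 0xe8, 0x4e, 0x5b, 0xb9]

  t0: e6 66 5b e8 53 e3 4b 18
  t1: 18 4b e3 53 e8 5b 66 e6
  t2: a7 e8 4e 5b b9 66 50 e6
  t3: 66 50 e6 a7 e8 4e 5b b9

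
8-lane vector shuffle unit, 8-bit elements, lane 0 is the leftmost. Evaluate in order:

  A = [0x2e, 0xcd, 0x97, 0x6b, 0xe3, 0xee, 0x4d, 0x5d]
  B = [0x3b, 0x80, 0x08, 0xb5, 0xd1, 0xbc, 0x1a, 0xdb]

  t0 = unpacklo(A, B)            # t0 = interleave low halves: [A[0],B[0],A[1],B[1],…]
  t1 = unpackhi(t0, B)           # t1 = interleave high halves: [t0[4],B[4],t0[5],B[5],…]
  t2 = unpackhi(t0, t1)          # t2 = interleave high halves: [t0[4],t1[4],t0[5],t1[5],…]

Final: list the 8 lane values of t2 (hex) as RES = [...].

RES = [0x97, 0x6b, 0x08, 0x1a, 0x6b, 0xb5, 0xb5, 0xdb]

→ t0 |2e|3b|cd|80|97|08|6b|b5|
→ t1 |97|d1|08|bc|6b|1a|b5|db|
→ t2 |97|6b|08|1a|6b|b5|b5|db|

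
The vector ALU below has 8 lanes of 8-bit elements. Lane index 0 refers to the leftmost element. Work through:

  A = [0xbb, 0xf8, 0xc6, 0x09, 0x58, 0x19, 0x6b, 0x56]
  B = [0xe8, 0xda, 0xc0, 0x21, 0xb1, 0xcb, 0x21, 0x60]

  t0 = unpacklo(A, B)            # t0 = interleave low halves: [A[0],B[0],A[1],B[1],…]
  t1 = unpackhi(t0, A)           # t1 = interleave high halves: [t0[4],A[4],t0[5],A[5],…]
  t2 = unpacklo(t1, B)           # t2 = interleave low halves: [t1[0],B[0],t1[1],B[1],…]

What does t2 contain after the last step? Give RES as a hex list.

→ t0 |bb|e8|f8|da|c6|c0|09|21|
→ t1 |c6|58|c0|19|09|6b|21|56|
→ t2 |c6|e8|58|da|c0|c0|19|21|

RES = [ 0xc6  0xe8  0x58  0xda  0xc0  0xc0  0x19  0x21 ]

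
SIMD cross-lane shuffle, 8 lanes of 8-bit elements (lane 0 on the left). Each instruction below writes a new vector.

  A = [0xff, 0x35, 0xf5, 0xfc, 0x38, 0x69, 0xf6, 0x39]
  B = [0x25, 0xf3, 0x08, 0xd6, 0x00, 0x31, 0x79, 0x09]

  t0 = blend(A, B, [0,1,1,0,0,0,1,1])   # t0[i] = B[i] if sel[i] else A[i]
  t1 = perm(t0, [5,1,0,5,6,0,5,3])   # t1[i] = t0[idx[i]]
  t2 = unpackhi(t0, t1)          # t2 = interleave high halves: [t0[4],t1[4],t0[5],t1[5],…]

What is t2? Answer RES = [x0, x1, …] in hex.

RES = [ 0x38  0x79  0x69  0xff  0x79  0x69  0x09  0xfc ]

t0 = [0xff, 0xf3, 0x08, 0xfc, 0x38, 0x69, 0x79, 0x09]
t1 = [0x69, 0xf3, 0xff, 0x69, 0x79, 0xff, 0x69, 0xfc]
t2 = [0x38, 0x79, 0x69, 0xff, 0x79, 0x69, 0x09, 0xfc]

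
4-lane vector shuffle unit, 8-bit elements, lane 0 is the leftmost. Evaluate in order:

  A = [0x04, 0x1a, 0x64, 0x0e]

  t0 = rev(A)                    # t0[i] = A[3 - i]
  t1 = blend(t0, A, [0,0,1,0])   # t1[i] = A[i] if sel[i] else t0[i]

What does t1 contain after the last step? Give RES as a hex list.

RES = [ 0x0e  0x64  0x64  0x04 ]

→ t0 |0e|64|1a|04|
→ t1 |0e|64|64|04|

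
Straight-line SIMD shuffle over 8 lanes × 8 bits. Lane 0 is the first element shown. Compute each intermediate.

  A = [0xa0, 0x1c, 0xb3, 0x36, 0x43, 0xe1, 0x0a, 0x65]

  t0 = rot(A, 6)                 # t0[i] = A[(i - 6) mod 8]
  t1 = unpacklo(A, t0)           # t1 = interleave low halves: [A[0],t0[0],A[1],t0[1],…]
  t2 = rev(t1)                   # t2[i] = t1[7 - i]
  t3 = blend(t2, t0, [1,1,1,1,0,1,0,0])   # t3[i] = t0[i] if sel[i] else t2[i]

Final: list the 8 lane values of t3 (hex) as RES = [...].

RES = [ 0xb3  0x36  0x43  0xe1  0x36  0x65  0xb3  0xa0 ]

→ t0 |b3|36|43|e1|0a|65|a0|1c|
→ t1 |a0|b3|1c|36|b3|43|36|e1|
→ t2 |e1|36|43|b3|36|1c|b3|a0|
→ t3 |b3|36|43|e1|36|65|b3|a0|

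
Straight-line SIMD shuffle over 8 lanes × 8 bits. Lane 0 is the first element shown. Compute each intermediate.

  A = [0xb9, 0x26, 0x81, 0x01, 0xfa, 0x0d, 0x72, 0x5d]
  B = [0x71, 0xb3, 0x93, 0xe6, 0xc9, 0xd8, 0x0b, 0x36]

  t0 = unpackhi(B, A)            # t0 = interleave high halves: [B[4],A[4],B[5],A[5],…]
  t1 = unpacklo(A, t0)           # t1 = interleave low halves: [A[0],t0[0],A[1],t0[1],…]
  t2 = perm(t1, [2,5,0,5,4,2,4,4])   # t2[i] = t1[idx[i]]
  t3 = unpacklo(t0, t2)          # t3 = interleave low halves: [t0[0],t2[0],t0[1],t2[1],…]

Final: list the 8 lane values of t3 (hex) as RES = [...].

  t0: c9 fa d8 0d 0b 72 36 5d
  t1: b9 c9 26 fa 81 d8 01 0d
  t2: 26 d8 b9 d8 81 26 81 81
  t3: c9 26 fa d8 d8 b9 0d d8

RES = [0xc9, 0x26, 0xfa, 0xd8, 0xd8, 0xb9, 0x0d, 0xd8]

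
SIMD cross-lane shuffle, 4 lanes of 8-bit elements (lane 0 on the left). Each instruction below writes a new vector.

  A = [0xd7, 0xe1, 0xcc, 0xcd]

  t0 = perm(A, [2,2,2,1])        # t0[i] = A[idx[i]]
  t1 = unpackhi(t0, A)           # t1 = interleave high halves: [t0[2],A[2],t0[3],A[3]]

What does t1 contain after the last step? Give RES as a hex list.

RES = [0xcc, 0xcc, 0xe1, 0xcd]

→ t0 |cc|cc|cc|e1|
→ t1 |cc|cc|e1|cd|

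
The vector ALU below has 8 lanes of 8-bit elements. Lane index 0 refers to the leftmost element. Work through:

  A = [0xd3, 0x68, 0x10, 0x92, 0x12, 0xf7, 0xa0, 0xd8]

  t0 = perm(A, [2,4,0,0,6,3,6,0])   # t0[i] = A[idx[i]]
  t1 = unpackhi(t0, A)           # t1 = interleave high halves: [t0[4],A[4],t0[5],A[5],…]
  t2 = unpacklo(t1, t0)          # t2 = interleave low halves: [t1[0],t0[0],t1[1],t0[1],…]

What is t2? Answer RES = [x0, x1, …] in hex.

RES = [ 0xa0  0x10  0x12  0x12  0x92  0xd3  0xf7  0xd3 ]

t0 = [0x10, 0x12, 0xd3, 0xd3, 0xa0, 0x92, 0xa0, 0xd3]
t1 = [0xa0, 0x12, 0x92, 0xf7, 0xa0, 0xa0, 0xd3, 0xd8]
t2 = [0xa0, 0x10, 0x12, 0x12, 0x92, 0xd3, 0xf7, 0xd3]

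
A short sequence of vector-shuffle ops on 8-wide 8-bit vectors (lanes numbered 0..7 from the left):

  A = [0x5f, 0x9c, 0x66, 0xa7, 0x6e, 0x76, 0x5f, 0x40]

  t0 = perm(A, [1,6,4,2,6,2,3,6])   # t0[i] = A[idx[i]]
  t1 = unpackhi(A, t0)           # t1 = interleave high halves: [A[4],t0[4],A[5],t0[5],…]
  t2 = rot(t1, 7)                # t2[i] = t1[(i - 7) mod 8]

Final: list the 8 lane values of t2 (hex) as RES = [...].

  t0: 9c 5f 6e 66 5f 66 a7 5f
  t1: 6e 5f 76 66 5f a7 40 5f
  t2: 5f 76 66 5f a7 40 5f 6e

RES = [ 0x5f  0x76  0x66  0x5f  0xa7  0x40  0x5f  0x6e ]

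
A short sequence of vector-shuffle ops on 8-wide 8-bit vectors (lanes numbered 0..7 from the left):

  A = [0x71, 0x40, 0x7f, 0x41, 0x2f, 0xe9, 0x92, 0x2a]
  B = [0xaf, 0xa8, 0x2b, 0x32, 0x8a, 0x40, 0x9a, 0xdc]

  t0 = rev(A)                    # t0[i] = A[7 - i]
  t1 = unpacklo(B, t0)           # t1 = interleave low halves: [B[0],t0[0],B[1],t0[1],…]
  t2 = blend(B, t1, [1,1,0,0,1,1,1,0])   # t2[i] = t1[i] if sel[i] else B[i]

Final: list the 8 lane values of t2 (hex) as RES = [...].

→ t0 |2a|92|e9|2f|41|7f|40|71|
→ t1 |af|2a|a8|92|2b|e9|32|2f|
→ t2 |af|2a|2b|32|2b|e9|32|dc|

RES = [ 0xaf  0x2a  0x2b  0x32  0x2b  0xe9  0x32  0xdc ]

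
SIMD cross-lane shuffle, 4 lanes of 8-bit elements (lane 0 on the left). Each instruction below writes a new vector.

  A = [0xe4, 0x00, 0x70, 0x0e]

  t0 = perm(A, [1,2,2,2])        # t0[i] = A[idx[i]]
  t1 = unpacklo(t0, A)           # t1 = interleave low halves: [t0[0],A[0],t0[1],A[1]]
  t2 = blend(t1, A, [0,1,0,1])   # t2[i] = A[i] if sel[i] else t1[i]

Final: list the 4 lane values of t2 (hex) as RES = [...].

RES = [0x00, 0x00, 0x70, 0x0e]

t0 = [0x00, 0x70, 0x70, 0x70]
t1 = [0x00, 0xe4, 0x70, 0x00]
t2 = [0x00, 0x00, 0x70, 0x0e]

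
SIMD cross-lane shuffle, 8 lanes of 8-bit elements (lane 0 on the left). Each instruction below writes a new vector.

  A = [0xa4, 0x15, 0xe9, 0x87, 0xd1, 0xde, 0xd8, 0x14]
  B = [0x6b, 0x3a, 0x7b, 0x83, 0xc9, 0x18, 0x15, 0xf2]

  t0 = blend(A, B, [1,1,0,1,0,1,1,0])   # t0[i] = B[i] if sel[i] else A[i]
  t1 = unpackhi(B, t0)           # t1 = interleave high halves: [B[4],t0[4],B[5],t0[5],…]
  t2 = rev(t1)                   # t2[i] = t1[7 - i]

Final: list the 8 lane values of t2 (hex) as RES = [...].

→ t0 |6b|3a|e9|83|d1|18|15|14|
→ t1 |c9|d1|18|18|15|15|f2|14|
→ t2 |14|f2|15|15|18|18|d1|c9|

RES = [0x14, 0xf2, 0x15, 0x15, 0x18, 0x18, 0xd1, 0xc9]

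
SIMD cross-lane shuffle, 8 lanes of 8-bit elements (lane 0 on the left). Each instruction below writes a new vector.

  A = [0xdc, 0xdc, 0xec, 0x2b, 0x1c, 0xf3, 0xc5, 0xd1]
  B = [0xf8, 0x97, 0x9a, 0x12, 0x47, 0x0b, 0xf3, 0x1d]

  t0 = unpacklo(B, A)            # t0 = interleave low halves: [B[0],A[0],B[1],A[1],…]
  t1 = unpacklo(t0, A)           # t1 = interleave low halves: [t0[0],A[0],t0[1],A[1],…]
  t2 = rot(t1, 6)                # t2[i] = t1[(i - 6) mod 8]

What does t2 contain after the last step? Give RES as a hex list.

RES = [ 0xdc  0xdc  0x97  0xec  0xdc  0x2b  0xf8  0xdc ]

→ t0 |f8|dc|97|dc|9a|ec|12|2b|
→ t1 |f8|dc|dc|dc|97|ec|dc|2b|
→ t2 |dc|dc|97|ec|dc|2b|f8|dc|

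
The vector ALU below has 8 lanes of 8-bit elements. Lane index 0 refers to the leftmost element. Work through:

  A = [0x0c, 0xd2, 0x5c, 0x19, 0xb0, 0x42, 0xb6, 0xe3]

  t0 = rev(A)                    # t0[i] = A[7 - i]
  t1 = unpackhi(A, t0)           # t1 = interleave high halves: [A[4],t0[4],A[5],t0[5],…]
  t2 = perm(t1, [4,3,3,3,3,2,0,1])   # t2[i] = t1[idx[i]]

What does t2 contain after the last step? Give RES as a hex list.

  t0: e3 b6 42 b0 19 5c d2 0c
  t1: b0 19 42 5c b6 d2 e3 0c
  t2: b6 5c 5c 5c 5c 42 b0 19

RES = [0xb6, 0x5c, 0x5c, 0x5c, 0x5c, 0x42, 0xb0, 0x19]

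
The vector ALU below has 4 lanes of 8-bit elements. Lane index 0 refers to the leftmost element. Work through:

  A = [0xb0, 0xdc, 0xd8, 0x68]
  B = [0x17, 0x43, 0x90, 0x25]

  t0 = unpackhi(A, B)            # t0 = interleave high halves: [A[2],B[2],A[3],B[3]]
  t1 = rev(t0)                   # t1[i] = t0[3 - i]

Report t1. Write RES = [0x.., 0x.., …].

RES = [ 0x25  0x68  0x90  0xd8 ]

t0 = [0xd8, 0x90, 0x68, 0x25]
t1 = [0x25, 0x68, 0x90, 0xd8]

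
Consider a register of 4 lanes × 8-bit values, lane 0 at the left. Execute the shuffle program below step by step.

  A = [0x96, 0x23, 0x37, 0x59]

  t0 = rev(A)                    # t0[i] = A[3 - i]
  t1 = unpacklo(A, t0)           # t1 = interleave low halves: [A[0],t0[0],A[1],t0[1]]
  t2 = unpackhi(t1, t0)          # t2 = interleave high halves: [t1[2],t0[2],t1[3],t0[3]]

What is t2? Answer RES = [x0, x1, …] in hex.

RES = [0x23, 0x23, 0x37, 0x96]

→ t0 |59|37|23|96|
→ t1 |96|59|23|37|
→ t2 |23|23|37|96|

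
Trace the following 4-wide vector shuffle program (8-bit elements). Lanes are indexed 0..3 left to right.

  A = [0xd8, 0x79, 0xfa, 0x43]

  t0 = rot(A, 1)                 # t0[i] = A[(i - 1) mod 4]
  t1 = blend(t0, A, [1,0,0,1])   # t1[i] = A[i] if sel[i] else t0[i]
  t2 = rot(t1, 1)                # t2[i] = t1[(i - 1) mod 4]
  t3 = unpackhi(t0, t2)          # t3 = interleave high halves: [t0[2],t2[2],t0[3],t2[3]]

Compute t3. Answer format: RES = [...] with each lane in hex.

RES = [0x79, 0xd8, 0xfa, 0x79]

t0 = [0x43, 0xd8, 0x79, 0xfa]
t1 = [0xd8, 0xd8, 0x79, 0x43]
t2 = [0x43, 0xd8, 0xd8, 0x79]
t3 = [0x79, 0xd8, 0xfa, 0x79]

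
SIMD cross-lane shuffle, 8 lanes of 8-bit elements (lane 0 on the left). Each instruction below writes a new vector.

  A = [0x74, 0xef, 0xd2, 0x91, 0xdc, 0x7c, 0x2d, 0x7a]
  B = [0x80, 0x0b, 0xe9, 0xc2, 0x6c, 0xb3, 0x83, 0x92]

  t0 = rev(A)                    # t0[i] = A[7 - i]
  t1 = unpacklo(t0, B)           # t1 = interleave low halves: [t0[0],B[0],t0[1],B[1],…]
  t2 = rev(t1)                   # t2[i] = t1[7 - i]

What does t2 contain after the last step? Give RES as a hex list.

t0 = [0x7a, 0x2d, 0x7c, 0xdc, 0x91, 0xd2, 0xef, 0x74]
t1 = [0x7a, 0x80, 0x2d, 0x0b, 0x7c, 0xe9, 0xdc, 0xc2]
t2 = [0xc2, 0xdc, 0xe9, 0x7c, 0x0b, 0x2d, 0x80, 0x7a]

RES = [ 0xc2  0xdc  0xe9  0x7c  0x0b  0x2d  0x80  0x7a ]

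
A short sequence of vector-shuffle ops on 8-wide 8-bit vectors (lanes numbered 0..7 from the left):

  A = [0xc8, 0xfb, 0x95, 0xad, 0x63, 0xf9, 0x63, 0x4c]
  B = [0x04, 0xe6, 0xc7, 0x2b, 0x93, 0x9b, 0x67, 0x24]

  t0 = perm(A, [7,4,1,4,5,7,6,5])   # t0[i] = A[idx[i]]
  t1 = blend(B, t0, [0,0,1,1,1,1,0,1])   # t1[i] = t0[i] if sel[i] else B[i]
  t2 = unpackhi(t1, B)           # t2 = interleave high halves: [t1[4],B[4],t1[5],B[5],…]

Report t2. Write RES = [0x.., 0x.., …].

  t0: 4c 63 fb 63 f9 4c 63 f9
  t1: 04 e6 fb 63 f9 4c 67 f9
  t2: f9 93 4c 9b 67 67 f9 24

RES = [ 0xf9  0x93  0x4c  0x9b  0x67  0x67  0xf9  0x24 ]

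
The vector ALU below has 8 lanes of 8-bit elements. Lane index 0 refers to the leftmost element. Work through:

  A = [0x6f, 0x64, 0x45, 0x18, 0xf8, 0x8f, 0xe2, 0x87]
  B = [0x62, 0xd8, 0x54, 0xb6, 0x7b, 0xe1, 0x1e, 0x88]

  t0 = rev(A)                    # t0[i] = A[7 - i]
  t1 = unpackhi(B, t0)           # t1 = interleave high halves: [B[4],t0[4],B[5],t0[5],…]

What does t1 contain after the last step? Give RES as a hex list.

RES = [0x7b, 0x18, 0xe1, 0x45, 0x1e, 0x64, 0x88, 0x6f]

→ t0 |87|e2|8f|f8|18|45|64|6f|
→ t1 |7b|18|e1|45|1e|64|88|6f|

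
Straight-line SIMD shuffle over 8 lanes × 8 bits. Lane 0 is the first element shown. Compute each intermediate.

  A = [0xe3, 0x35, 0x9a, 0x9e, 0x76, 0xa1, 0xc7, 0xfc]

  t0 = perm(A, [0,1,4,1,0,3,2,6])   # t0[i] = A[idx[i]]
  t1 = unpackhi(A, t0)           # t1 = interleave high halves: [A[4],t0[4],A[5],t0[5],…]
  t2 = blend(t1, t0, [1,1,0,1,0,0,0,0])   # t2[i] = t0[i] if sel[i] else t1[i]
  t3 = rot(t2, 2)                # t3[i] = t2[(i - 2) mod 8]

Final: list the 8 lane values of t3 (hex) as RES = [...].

RES = [ 0xfc  0xc7  0xe3  0x35  0xa1  0x35  0xc7  0x9a ]

  t0: e3 35 76 35 e3 9e 9a c7
  t1: 76 e3 a1 9e c7 9a fc c7
  t2: e3 35 a1 35 c7 9a fc c7
  t3: fc c7 e3 35 a1 35 c7 9a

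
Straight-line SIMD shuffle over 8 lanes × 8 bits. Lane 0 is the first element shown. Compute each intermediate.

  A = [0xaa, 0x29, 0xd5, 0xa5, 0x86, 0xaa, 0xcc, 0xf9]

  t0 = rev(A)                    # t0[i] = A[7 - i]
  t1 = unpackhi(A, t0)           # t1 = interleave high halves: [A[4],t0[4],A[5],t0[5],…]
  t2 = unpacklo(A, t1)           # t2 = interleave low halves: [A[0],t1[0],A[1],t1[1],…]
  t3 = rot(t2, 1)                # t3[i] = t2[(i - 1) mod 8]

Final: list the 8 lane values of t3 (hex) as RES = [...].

RES = [0xd5, 0xaa, 0x86, 0x29, 0xa5, 0xd5, 0xaa, 0xa5]

t0 = [0xf9, 0xcc, 0xaa, 0x86, 0xa5, 0xd5, 0x29, 0xaa]
t1 = [0x86, 0xa5, 0xaa, 0xd5, 0xcc, 0x29, 0xf9, 0xaa]
t2 = [0xaa, 0x86, 0x29, 0xa5, 0xd5, 0xaa, 0xa5, 0xd5]
t3 = [0xd5, 0xaa, 0x86, 0x29, 0xa5, 0xd5, 0xaa, 0xa5]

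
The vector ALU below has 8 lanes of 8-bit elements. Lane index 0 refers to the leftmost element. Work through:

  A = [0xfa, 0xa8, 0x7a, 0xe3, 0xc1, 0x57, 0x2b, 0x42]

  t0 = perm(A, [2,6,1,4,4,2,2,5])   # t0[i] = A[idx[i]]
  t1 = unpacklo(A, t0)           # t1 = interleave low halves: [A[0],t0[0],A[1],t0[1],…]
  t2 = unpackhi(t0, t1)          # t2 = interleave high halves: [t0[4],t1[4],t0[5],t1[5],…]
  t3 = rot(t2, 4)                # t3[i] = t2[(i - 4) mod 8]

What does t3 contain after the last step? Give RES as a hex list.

RES = [ 0x7a  0xe3  0x57  0xc1  0xc1  0x7a  0x7a  0xa8 ]

  t0: 7a 2b a8 c1 c1 7a 7a 57
  t1: fa 7a a8 2b 7a a8 e3 c1
  t2: c1 7a 7a a8 7a e3 57 c1
  t3: 7a e3 57 c1 c1 7a 7a a8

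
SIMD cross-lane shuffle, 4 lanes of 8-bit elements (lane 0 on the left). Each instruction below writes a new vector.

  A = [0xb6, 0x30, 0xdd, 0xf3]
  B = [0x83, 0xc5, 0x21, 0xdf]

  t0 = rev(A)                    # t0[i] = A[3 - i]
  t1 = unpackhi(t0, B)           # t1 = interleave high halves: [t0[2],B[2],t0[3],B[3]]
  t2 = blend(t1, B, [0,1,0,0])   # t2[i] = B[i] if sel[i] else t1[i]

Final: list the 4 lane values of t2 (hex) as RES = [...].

RES = [ 0x30  0xc5  0xb6  0xdf ]

→ t0 |f3|dd|30|b6|
→ t1 |30|21|b6|df|
→ t2 |30|c5|b6|df|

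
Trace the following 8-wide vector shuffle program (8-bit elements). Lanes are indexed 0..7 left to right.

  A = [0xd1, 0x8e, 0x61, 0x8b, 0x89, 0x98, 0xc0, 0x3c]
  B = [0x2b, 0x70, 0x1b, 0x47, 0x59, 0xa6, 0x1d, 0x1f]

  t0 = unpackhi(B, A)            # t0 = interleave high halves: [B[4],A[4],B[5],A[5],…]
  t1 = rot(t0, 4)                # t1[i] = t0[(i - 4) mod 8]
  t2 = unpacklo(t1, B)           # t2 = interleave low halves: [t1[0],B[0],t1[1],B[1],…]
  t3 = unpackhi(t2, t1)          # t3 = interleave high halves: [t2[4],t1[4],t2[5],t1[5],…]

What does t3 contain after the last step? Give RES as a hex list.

RES = [ 0x1f  0x59  0x1b  0x89  0x3c  0xa6  0x47  0x98 ]

  t0: 59 89 a6 98 1d c0 1f 3c
  t1: 1d c0 1f 3c 59 89 a6 98
  t2: 1d 2b c0 70 1f 1b 3c 47
  t3: 1f 59 1b 89 3c a6 47 98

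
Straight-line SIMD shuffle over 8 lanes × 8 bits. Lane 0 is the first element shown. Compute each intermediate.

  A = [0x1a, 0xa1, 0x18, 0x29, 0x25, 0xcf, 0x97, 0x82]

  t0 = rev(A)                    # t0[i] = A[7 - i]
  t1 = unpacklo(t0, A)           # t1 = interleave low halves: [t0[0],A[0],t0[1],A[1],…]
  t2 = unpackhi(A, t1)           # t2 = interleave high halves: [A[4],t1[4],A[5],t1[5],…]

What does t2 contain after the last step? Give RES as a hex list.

  t0: 82 97 cf 25 29 18 a1 1a
  t1: 82 1a 97 a1 cf 18 25 29
  t2: 25 cf cf 18 97 25 82 29

RES = [ 0x25  0xcf  0xcf  0x18  0x97  0x25  0x82  0x29 ]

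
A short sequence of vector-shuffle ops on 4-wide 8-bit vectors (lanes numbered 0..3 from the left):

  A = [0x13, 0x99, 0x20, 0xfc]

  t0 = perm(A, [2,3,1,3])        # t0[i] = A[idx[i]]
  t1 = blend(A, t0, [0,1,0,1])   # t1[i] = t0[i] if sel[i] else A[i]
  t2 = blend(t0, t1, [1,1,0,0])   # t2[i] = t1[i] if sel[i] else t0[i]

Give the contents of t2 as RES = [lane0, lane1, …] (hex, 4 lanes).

RES = [ 0x13  0xfc  0x99  0xfc ]

t0 = [0x20, 0xfc, 0x99, 0xfc]
t1 = [0x13, 0xfc, 0x20, 0xfc]
t2 = [0x13, 0xfc, 0x99, 0xfc]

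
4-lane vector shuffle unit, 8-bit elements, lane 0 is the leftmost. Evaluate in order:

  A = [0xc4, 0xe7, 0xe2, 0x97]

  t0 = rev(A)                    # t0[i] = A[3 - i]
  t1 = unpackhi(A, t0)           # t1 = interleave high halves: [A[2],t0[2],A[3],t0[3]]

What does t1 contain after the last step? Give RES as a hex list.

→ t0 |97|e2|e7|c4|
→ t1 |e2|e7|97|c4|

RES = [0xe2, 0xe7, 0x97, 0xc4]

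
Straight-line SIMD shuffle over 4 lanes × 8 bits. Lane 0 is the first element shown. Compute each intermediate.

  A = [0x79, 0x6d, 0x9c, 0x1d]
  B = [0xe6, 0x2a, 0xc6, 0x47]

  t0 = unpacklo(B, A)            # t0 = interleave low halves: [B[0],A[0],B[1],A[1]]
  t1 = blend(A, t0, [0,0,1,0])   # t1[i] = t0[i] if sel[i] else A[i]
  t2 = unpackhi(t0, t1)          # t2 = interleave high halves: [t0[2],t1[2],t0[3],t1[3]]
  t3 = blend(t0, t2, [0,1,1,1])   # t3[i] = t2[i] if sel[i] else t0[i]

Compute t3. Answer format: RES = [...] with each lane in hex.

  t0: e6 79 2a 6d
  t1: 79 6d 2a 1d
  t2: 2a 2a 6d 1d
  t3: e6 2a 6d 1d

RES = [0xe6, 0x2a, 0x6d, 0x1d]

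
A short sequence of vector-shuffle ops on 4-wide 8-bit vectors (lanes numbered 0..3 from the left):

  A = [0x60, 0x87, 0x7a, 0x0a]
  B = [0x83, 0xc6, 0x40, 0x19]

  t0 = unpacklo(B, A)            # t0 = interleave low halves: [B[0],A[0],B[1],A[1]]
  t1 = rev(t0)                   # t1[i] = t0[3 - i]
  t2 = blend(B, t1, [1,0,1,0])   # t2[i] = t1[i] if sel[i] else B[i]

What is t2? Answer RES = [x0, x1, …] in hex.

→ t0 |83|60|c6|87|
→ t1 |87|c6|60|83|
→ t2 |87|c6|60|19|

RES = [0x87, 0xc6, 0x60, 0x19]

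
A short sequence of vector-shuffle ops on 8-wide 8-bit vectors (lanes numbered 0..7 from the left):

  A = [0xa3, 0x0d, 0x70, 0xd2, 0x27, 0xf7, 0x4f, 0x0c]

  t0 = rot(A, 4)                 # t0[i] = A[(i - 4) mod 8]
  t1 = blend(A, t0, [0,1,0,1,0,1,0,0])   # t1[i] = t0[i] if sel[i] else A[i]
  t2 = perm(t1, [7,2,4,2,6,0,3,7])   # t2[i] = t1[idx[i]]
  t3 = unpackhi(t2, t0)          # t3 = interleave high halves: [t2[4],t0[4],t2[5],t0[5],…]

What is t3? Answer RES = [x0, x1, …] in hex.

RES = [ 0x4f  0xa3  0xa3  0x0d  0x0c  0x70  0x0c  0xd2 ]

  t0: 27 f7 4f 0c a3 0d 70 d2
  t1: a3 f7 70 0c 27 0d 4f 0c
  t2: 0c 70 27 70 4f a3 0c 0c
  t3: 4f a3 a3 0d 0c 70 0c d2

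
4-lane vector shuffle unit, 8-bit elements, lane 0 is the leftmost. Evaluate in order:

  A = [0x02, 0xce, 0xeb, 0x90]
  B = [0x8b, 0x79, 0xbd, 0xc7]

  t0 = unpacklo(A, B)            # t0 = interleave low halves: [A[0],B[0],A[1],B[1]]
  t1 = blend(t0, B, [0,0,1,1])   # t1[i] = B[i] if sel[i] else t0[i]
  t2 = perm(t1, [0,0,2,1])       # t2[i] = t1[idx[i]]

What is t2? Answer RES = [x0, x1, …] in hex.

t0 = [0x02, 0x8b, 0xce, 0x79]
t1 = [0x02, 0x8b, 0xbd, 0xc7]
t2 = [0x02, 0x02, 0xbd, 0x8b]

RES = [0x02, 0x02, 0xbd, 0x8b]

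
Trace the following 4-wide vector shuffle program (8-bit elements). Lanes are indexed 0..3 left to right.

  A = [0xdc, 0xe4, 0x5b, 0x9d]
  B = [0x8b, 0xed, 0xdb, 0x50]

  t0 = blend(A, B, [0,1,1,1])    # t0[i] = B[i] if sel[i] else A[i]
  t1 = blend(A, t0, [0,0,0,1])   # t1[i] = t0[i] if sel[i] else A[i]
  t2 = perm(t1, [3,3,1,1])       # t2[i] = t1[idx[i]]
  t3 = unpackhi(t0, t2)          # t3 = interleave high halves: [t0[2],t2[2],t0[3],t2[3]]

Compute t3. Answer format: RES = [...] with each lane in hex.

t0 = [0xdc, 0xed, 0xdb, 0x50]
t1 = [0xdc, 0xe4, 0x5b, 0x50]
t2 = [0x50, 0x50, 0xe4, 0xe4]
t3 = [0xdb, 0xe4, 0x50, 0xe4]

RES = [ 0xdb  0xe4  0x50  0xe4 ]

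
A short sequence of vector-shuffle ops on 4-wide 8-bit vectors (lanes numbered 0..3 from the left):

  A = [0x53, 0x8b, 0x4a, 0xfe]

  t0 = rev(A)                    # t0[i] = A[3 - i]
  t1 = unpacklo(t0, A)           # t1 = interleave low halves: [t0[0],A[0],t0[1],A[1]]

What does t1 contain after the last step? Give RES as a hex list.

t0 = [0xfe, 0x4a, 0x8b, 0x53]
t1 = [0xfe, 0x53, 0x4a, 0x8b]

RES = [ 0xfe  0x53  0x4a  0x8b ]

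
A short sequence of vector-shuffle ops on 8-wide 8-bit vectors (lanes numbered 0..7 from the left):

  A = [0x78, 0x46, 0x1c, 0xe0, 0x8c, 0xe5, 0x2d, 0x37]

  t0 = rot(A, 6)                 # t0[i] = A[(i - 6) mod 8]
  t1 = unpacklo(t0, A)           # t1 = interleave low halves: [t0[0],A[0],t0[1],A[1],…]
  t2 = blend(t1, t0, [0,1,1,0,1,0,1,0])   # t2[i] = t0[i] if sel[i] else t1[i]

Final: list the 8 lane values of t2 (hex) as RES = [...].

  t0: 1c e0 8c e5 2d 37 78 46
  t1: 1c 78 e0 46 8c 1c e5 e0
  t2: 1c e0 8c 46 2d 1c 78 e0

RES = [0x1c, 0xe0, 0x8c, 0x46, 0x2d, 0x1c, 0x78, 0xe0]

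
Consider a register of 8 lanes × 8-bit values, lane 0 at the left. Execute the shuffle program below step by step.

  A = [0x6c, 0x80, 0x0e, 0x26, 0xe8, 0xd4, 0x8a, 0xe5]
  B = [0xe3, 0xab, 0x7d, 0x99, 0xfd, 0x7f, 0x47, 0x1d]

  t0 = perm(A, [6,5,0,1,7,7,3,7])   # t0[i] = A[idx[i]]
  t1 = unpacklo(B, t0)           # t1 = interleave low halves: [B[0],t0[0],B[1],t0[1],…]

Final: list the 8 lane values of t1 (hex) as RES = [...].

RES = [0xe3, 0x8a, 0xab, 0xd4, 0x7d, 0x6c, 0x99, 0x80]

→ t0 |8a|d4|6c|80|e5|e5|26|e5|
→ t1 |e3|8a|ab|d4|7d|6c|99|80|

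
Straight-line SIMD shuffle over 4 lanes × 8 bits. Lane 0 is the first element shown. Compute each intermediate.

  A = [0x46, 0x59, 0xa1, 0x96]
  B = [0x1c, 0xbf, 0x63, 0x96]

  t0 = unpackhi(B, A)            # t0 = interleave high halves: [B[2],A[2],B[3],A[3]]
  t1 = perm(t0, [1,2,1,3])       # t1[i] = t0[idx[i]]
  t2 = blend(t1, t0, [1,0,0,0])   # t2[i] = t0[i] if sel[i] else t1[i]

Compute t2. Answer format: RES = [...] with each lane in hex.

RES = [ 0x63  0x96  0xa1  0x96 ]

t0 = [0x63, 0xa1, 0x96, 0x96]
t1 = [0xa1, 0x96, 0xa1, 0x96]
t2 = [0x63, 0x96, 0xa1, 0x96]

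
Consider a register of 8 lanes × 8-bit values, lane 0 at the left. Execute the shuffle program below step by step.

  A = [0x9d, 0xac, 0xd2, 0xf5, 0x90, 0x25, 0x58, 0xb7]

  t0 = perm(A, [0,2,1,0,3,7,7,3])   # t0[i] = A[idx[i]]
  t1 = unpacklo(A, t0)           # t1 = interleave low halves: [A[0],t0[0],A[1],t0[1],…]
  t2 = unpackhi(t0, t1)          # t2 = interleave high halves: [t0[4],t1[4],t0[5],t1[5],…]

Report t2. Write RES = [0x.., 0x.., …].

→ t0 |9d|d2|ac|9d|f5|b7|b7|f5|
→ t1 |9d|9d|ac|d2|d2|ac|f5|9d|
→ t2 |f5|d2|b7|ac|b7|f5|f5|9d|

RES = [0xf5, 0xd2, 0xb7, 0xac, 0xb7, 0xf5, 0xf5, 0x9d]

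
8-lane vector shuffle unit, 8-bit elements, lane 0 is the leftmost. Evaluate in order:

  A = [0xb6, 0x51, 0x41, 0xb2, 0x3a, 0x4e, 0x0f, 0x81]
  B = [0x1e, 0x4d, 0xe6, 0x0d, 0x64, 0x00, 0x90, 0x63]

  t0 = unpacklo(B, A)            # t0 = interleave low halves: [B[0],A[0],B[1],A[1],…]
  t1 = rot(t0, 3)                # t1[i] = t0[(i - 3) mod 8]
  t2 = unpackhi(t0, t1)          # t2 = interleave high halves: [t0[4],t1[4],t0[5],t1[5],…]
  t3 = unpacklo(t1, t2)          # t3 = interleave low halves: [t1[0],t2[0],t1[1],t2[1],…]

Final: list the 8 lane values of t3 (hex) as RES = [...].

RES = [0x41, 0xe6, 0x0d, 0xb6, 0xb2, 0x41, 0x1e, 0x4d]

  t0: 1e b6 4d 51 e6 41 0d b2
  t1: 41 0d b2 1e b6 4d 51 e6
  t2: e6 b6 41 4d 0d 51 b2 e6
  t3: 41 e6 0d b6 b2 41 1e 4d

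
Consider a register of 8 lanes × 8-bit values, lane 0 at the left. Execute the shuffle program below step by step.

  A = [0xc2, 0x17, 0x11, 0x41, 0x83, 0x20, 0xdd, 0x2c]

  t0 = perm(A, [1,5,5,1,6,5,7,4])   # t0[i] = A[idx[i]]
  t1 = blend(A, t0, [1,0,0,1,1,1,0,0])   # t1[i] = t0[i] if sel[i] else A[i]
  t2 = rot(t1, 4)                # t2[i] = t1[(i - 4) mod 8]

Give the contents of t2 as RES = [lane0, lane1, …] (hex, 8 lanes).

t0 = [0x17, 0x20, 0x20, 0x17, 0xdd, 0x20, 0x2c, 0x83]
t1 = [0x17, 0x17, 0x11, 0x17, 0xdd, 0x20, 0xdd, 0x2c]
t2 = [0xdd, 0x20, 0xdd, 0x2c, 0x17, 0x17, 0x11, 0x17]

RES = [0xdd, 0x20, 0xdd, 0x2c, 0x17, 0x17, 0x11, 0x17]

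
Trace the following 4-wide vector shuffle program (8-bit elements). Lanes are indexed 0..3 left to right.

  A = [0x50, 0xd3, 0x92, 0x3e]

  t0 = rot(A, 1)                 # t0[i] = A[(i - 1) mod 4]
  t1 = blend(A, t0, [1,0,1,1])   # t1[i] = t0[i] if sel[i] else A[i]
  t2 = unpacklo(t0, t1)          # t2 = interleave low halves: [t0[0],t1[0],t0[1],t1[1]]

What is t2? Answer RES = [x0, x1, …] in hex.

  t0: 3e 50 d3 92
  t1: 3e d3 d3 92
  t2: 3e 3e 50 d3

RES = [0x3e, 0x3e, 0x50, 0xd3]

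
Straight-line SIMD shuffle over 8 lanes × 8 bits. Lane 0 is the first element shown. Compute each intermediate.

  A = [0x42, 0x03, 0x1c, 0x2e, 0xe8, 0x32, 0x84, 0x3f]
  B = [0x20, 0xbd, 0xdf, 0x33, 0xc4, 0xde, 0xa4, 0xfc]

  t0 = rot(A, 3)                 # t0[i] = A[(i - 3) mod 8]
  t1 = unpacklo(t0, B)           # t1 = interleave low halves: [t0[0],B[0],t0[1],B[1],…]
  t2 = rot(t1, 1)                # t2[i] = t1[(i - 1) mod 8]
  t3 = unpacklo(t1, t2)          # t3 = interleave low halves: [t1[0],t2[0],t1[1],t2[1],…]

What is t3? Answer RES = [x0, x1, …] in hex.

RES = [ 0x32  0x33  0x20  0x32  0x84  0x20  0xbd  0x84 ]

→ t0 |32|84|3f|42|03|1c|2e|e8|
→ t1 |32|20|84|bd|3f|df|42|33|
→ t2 |33|32|20|84|bd|3f|df|42|
→ t3 |32|33|20|32|84|20|bd|84|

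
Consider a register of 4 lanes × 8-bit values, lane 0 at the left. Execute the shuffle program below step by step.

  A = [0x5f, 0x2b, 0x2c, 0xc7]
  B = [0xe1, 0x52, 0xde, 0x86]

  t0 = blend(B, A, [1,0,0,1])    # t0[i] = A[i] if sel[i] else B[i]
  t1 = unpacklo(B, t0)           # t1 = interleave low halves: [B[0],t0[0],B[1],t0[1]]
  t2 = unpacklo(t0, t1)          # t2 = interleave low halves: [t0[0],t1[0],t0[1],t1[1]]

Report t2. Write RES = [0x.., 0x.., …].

RES = [0x5f, 0xe1, 0x52, 0x5f]

t0 = [0x5f, 0x52, 0xde, 0xc7]
t1 = [0xe1, 0x5f, 0x52, 0x52]
t2 = [0x5f, 0xe1, 0x52, 0x5f]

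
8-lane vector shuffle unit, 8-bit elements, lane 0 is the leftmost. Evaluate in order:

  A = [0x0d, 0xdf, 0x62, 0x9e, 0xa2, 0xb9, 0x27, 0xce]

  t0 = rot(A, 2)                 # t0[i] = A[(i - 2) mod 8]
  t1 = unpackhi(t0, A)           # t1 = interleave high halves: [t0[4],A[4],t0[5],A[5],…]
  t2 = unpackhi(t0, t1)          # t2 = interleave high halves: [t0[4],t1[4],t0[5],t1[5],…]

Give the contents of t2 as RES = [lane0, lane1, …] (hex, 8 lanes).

RES = [ 0x62  0xa2  0x9e  0x27  0xa2  0xb9  0xb9  0xce ]

  t0: 27 ce 0d df 62 9e a2 b9
  t1: 62 a2 9e b9 a2 27 b9 ce
  t2: 62 a2 9e 27 a2 b9 b9 ce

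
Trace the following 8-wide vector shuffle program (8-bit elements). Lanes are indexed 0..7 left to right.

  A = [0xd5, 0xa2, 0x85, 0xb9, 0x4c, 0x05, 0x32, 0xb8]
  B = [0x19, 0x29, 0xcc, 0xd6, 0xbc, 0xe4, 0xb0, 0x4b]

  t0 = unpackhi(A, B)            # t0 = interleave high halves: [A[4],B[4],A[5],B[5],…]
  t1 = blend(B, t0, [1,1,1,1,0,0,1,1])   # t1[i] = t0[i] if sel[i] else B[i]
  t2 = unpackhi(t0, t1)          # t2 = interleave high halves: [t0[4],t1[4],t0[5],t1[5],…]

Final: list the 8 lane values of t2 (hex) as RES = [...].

RES = [ 0x32  0xbc  0xb0  0xe4  0xb8  0xb8  0x4b  0x4b ]

  t0: 4c bc 05 e4 32 b0 b8 4b
  t1: 4c bc 05 e4 bc e4 b8 4b
  t2: 32 bc b0 e4 b8 b8 4b 4b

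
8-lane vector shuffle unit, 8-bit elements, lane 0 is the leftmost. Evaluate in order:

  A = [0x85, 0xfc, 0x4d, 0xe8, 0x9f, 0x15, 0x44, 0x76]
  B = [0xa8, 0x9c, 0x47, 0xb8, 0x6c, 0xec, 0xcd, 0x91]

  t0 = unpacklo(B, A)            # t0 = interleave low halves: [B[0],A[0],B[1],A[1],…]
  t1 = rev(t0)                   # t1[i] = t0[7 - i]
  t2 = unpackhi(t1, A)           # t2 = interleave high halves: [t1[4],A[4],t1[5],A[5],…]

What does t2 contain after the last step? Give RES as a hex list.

→ t0 |a8|85|9c|fc|47|4d|b8|e8|
→ t1 |e8|b8|4d|47|fc|9c|85|a8|
→ t2 |fc|9f|9c|15|85|44|a8|76|

RES = [ 0xfc  0x9f  0x9c  0x15  0x85  0x44  0xa8  0x76 ]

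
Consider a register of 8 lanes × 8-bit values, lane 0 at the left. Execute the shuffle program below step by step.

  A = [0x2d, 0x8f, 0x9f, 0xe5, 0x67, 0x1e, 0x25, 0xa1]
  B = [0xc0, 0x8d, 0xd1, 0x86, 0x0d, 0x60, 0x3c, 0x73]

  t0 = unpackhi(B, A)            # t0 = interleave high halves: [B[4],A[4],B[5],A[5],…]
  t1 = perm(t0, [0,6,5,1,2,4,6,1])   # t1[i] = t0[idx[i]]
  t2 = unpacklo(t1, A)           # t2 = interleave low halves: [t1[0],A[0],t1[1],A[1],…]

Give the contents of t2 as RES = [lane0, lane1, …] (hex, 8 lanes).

  t0: 0d 67 60 1e 3c 25 73 a1
  t1: 0d 73 25 67 60 3c 73 67
  t2: 0d 2d 73 8f 25 9f 67 e5

RES = [ 0x0d  0x2d  0x73  0x8f  0x25  0x9f  0x67  0xe5 ]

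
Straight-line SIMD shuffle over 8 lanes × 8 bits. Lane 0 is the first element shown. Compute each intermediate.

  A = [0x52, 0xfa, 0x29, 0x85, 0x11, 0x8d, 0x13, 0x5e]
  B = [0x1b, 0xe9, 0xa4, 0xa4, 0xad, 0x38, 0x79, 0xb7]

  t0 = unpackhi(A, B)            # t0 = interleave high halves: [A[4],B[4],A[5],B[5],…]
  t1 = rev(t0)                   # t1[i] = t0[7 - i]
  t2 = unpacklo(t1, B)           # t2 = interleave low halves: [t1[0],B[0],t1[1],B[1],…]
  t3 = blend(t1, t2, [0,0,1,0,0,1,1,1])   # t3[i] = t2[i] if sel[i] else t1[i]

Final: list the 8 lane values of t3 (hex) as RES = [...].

RES = [0xb7, 0x5e, 0x5e, 0x13, 0x38, 0xa4, 0x13, 0xa4]

  t0: 11 ad 8d 38 13 79 5e b7
  t1: b7 5e 79 13 38 8d ad 11
  t2: b7 1b 5e e9 79 a4 13 a4
  t3: b7 5e 5e 13 38 a4 13 a4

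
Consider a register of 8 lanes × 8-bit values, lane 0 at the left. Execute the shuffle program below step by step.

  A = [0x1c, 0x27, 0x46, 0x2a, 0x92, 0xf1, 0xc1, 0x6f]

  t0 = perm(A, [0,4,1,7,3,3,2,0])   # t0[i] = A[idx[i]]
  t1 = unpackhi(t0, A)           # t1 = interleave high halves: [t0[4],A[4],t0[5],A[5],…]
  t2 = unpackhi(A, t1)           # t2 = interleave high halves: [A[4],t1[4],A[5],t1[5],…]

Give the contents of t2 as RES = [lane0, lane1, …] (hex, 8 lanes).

  t0: 1c 92 27 6f 2a 2a 46 1c
  t1: 2a 92 2a f1 46 c1 1c 6f
  t2: 92 46 f1 c1 c1 1c 6f 6f

RES = [ 0x92  0x46  0xf1  0xc1  0xc1  0x1c  0x6f  0x6f ]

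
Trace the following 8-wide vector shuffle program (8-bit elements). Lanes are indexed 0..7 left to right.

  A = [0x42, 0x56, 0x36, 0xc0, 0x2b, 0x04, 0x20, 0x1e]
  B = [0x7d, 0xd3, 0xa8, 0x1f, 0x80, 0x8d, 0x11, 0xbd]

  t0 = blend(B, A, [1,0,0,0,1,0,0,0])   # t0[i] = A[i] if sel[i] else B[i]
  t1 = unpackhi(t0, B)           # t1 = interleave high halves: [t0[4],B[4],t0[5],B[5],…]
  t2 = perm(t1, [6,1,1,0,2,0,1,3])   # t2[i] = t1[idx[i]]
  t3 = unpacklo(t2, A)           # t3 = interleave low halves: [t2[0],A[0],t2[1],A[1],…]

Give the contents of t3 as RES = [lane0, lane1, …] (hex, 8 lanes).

t0 = [0x42, 0xd3, 0xa8, 0x1f, 0x2b, 0x8d, 0x11, 0xbd]
t1 = [0x2b, 0x80, 0x8d, 0x8d, 0x11, 0x11, 0xbd, 0xbd]
t2 = [0xbd, 0x80, 0x80, 0x2b, 0x8d, 0x2b, 0x80, 0x8d]
t3 = [0xbd, 0x42, 0x80, 0x56, 0x80, 0x36, 0x2b, 0xc0]

RES = [ 0xbd  0x42  0x80  0x56  0x80  0x36  0x2b  0xc0 ]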